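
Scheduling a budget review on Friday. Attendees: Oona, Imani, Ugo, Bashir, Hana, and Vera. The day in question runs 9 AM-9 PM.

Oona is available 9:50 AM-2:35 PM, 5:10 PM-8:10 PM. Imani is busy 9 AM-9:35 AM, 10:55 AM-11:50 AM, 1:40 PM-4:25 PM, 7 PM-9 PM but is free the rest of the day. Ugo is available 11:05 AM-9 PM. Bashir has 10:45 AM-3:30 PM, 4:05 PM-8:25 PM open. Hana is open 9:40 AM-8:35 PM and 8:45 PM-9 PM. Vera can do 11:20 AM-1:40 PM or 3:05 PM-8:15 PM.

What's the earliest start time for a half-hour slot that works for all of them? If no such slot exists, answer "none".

Oona free: 09:50-14:35, 17:10-20:10.
Imani free: 09:35-10:55, 11:50-13:40, 16:25-19:00 (invert busy blocks within the working day).
Ugo free: 11:05-21:00.
Bashir free: 10:45-15:30, 16:05-20:25.
Hana free: 09:40-20:35, 20:45-21:00.
Vera free: 11:20-13:40, 15:05-20:15.
Oona ∩ Imani: 09:50-10:55, 11:50-13:40, 17:10-19:00.
Oona ∩ Imani ∩ Ugo: 11:50-13:40, 17:10-19:00.
Oona ∩ Imani ∩ Ugo ∩ Bashir: 11:50-13:40, 17:10-19:00.
Oona ∩ Imani ∩ Ugo ∩ Bashir ∩ Hana: 11:50-13:40, 17:10-19:00.
Oona ∩ Imani ∩ Ugo ∩ Bashir ∩ Hana ∩ Vera: 11:50-13:40, 17:10-19:00.
Those are the intersection windows.
The first common window of at least 30 minutes is 11:50-13:40, so the earliest start is 11:50.

11:50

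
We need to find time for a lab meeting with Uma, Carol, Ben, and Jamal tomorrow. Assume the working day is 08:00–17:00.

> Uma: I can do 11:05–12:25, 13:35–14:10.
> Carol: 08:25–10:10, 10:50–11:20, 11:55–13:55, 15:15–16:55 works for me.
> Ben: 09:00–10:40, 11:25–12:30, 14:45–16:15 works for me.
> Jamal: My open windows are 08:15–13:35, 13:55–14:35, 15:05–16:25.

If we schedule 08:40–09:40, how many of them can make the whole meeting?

Carol and Jamal can make the full 08:40-09:40 slot — that's 2.

2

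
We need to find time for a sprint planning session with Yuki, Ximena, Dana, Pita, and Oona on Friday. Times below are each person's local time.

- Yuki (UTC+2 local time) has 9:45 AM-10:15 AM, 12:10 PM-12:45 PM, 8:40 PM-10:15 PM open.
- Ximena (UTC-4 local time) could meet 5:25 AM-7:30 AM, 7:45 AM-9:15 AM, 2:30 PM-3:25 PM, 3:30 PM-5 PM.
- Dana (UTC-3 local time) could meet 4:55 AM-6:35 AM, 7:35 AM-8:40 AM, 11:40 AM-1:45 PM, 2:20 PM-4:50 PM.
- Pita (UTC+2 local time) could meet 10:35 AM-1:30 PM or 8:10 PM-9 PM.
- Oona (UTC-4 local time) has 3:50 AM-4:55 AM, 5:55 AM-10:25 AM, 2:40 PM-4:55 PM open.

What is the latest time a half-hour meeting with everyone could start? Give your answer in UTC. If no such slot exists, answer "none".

Yuki in UTC: 07:45-08:15, 10:10-10:45, 18:40-20:15 (subtract 2h to convert from UTC+2).
Ximena in UTC: 09:25-11:30, 11:45-13:15, 18:30-19:25, 19:30-21:00 (add 4h to convert from UTC-4).
Dana in UTC: 07:55-09:35, 10:35-11:40, 14:40-16:45, 17:20-19:50 (add 3h to convert from UTC-3).
Pita in UTC: 08:35-11:30, 18:10-19:00 (subtract 2h to convert from UTC+2).
Oona in UTC: 07:50-08:55, 09:55-14:25, 18:40-20:55 (add 4h to convert from UTC-4).
Yuki ∩ Ximena: 10:10-10:45, 18:40-19:25, 19:30-20:15.
Yuki ∩ Ximena ∩ Dana: 10:35-10:45, 18:40-19:25, 19:30-19:50.
Yuki ∩ Ximena ∩ Dana ∩ Pita: 10:35-10:45, 18:40-19:00.
Yuki ∩ Ximena ∩ Dana ∩ Pita ∩ Oona: 10:35-10:45, 18:40-19:00.
Those are the intersection windows.
No common window is at least 30 minutes long.

none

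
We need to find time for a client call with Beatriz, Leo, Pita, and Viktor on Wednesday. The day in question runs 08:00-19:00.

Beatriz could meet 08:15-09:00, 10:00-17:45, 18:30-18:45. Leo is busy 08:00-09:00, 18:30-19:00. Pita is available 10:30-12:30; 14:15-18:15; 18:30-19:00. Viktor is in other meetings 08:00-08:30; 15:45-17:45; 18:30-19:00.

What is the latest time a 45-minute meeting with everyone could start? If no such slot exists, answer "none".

15:00

Beatriz free: 08:15-09:00, 10:00-17:45, 18:30-18:45.
Leo free: 09:00-18:30 (invert busy blocks within the working day).
Pita free: 10:30-12:30, 14:15-18:15, 18:30-19:00.
Viktor free: 08:30-15:45, 17:45-18:30 (invert busy blocks within the working day).
Beatriz ∩ Leo: 10:00-17:45.
Beatriz ∩ Leo ∩ Pita: 10:30-12:30, 14:15-17:45.
Beatriz ∩ Leo ∩ Pita ∩ Viktor: 10:30-12:30, 14:15-15:45.
The last common window of at least 45 minutes is 14:15-15:45; a 45-minute meeting can start as late as 15:00 and still end by 15:45.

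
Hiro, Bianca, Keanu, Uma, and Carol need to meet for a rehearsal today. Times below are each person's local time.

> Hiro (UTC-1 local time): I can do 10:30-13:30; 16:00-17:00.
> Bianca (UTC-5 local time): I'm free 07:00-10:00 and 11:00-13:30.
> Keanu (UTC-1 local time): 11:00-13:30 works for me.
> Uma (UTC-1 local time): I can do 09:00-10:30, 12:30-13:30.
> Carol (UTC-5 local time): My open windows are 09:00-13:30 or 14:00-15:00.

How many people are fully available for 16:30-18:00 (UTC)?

2

Hiro in UTC: 11:30-14:30, 17:00-18:00 (add 1h to convert from UTC-1).
Bianca in UTC: 12:00-15:00, 16:00-18:30 (add 5h to convert from UTC-5).
Keanu in UTC: 12:00-14:30 (add 1h to convert from UTC-1).
Uma in UTC: 10:00-11:30, 13:30-14:30 (add 1h to convert from UTC-1).
Carol in UTC: 14:00-18:30, 19:00-20:00 (add 5h to convert from UTC-5).
Bianca and Carol can make the full 16:30-18:00 slot — that's 2.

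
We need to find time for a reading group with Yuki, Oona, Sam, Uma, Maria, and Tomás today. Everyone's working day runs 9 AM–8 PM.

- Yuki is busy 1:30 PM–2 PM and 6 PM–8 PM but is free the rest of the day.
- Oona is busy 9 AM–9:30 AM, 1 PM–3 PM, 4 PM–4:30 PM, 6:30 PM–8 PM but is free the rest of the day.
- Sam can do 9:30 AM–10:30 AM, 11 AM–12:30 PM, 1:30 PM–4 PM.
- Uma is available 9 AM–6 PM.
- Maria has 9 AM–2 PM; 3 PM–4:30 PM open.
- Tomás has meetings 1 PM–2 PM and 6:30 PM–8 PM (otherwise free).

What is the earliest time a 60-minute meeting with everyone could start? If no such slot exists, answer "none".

Yuki free: 09:00-13:30, 14:00-18:00 (invert busy blocks within the working day).
Oona free: 09:30-13:00, 15:00-16:00, 16:30-18:30 (invert busy blocks within the working day).
Sam free: 09:30-10:30, 11:00-12:30, 13:30-16:00.
Uma free: 09:00-18:00.
Maria free: 09:00-14:00, 15:00-16:30.
Tomás free: 09:00-13:00, 14:00-18:30 (invert busy blocks within the working day).
Yuki ∩ Oona: 09:30-13:00, 15:00-16:00, 16:30-18:00.
Yuki ∩ Oona ∩ Sam: 09:30-10:30, 11:00-12:30, 15:00-16:00.
Yuki ∩ Oona ∩ Sam ∩ Uma: 09:30-10:30, 11:00-12:30, 15:00-16:00.
Yuki ∩ Oona ∩ Sam ∩ Uma ∩ Maria: 09:30-10:30, 11:00-12:30, 15:00-16:00.
Yuki ∩ Oona ∩ Sam ∩ Uma ∩ Maria ∩ Tomás: 09:30-10:30, 11:00-12:30, 15:00-16:00.
So the common availability across everyone is 09:30-10:30, 11:00-12:30, 15:00-16:00.
The first common window of at least 60 minutes is 09:30-10:30, so the earliest start is 09:30.

09:30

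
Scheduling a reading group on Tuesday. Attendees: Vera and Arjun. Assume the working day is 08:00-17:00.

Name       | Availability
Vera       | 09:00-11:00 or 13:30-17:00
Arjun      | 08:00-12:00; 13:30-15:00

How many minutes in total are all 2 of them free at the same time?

Vera ∩ Arjun: 09:00-11:00, 13:30-15:00.
Summing the common windows: 120 + 90 = 210 minutes.

210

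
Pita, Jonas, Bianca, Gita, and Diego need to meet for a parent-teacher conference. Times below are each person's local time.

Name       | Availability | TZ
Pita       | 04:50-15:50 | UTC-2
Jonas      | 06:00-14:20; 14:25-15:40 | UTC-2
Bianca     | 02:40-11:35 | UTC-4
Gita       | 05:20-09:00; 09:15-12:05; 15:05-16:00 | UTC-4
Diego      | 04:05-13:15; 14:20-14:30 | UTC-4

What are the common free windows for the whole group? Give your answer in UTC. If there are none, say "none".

Pita in UTC: 06:50-17:50 (add 2h to convert from UTC-2).
Jonas in UTC: 08:00-16:20, 16:25-17:40 (add 2h to convert from UTC-2).
Bianca in UTC: 06:40-15:35 (add 4h to convert from UTC-4).
Gita in UTC: 09:20-13:00, 13:15-16:05, 19:05-20:00 (add 4h to convert from UTC-4).
Diego in UTC: 08:05-17:15, 18:20-18:30 (add 4h to convert from UTC-4).
Pita ∩ Jonas: 08:00-16:20, 16:25-17:40.
Pita ∩ Jonas ∩ Bianca: 08:00-15:35.
Pita ∩ Jonas ∩ Bianca ∩ Gita: 09:20-13:00, 13:15-15:35.
Pita ∩ Jonas ∩ Bianca ∩ Gita ∩ Diego: 09:20-13:00, 13:15-15:35.

09:20-13:00, 13:15-15:35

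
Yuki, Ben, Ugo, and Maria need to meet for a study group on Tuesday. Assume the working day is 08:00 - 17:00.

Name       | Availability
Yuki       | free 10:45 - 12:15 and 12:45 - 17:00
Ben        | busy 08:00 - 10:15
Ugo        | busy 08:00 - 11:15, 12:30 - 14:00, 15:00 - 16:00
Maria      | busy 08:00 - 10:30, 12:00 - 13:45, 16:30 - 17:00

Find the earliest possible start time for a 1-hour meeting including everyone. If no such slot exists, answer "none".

14:00

Yuki free: 10:45-12:15, 12:45-17:00.
Ben free: 10:15-17:00 (invert busy blocks within the working day).
Ugo free: 11:15-12:30, 14:00-15:00, 16:00-17:00 (invert busy blocks within the working day).
Maria free: 10:30-12:00, 13:45-16:30 (invert busy blocks within the working day).
Yuki ∩ Ben: 10:45-12:15, 12:45-17:00.
Yuki ∩ Ben ∩ Ugo: 11:15-12:15, 14:00-15:00, 16:00-17:00.
Yuki ∩ Ben ∩ Ugo ∩ Maria: 11:15-12:00, 14:00-15:00, 16:00-16:30.
The first common window of at least 60 minutes is 14:00-15:00, so the earliest start is 14:00.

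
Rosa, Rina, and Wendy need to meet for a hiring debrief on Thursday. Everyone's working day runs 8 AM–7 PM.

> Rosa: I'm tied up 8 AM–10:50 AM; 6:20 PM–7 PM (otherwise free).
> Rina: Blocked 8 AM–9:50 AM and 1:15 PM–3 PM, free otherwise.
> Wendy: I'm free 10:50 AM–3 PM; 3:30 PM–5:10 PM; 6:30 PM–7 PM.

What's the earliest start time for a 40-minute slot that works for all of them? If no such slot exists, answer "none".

Rosa free: 10:50-18:20 (invert busy blocks within the working day).
Rina free: 09:50-13:15, 15:00-19:00 (invert busy blocks within the working day).
Wendy free: 10:50-15:00, 15:30-17:10, 18:30-19:00.
Rosa ∩ Rina: 10:50-13:15, 15:00-18:20.
Rosa ∩ Rina ∩ Wendy: 10:50-13:15, 15:30-17:10.
The first common window of at least 40 minutes is 10:50-13:15, so the earliest start is 10:50.

10:50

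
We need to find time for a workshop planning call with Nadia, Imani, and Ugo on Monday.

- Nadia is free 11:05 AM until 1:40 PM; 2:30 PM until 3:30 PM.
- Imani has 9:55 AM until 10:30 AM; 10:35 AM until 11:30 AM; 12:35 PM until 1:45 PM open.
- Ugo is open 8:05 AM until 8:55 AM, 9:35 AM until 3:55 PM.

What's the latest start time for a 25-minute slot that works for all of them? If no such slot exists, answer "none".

Nadia ∩ Imani: 11:05-11:30, 12:35-13:40.
Nadia ∩ Imani ∩ Ugo: 11:05-11:30, 12:35-13:40.
The last common window of at least 25 minutes is 12:35-13:40; a 25-minute meeting can start as late as 13:15 and still end by 13:40.

13:15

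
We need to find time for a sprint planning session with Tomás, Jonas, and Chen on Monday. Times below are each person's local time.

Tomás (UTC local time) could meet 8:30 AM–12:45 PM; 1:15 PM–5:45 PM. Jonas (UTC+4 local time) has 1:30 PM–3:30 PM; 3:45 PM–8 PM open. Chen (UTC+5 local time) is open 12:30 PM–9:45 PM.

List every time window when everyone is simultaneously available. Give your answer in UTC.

09:30-11:30, 11:45-12:45, 13:15-16:00

Tomás in UTC: 08:30-12:45, 13:15-17:45.
Jonas in UTC: 09:30-11:30, 11:45-16:00 (subtract 4h to convert from UTC+4).
Chen in UTC: 07:30-16:45 (subtract 5h to convert from UTC+5).
Tomás ∩ Jonas: 09:30-11:30, 11:45-12:45, 13:15-16:00.
Tomás ∩ Jonas ∩ Chen: 09:30-11:30, 11:45-12:45, 13:15-16:00.
Those are the intersection windows.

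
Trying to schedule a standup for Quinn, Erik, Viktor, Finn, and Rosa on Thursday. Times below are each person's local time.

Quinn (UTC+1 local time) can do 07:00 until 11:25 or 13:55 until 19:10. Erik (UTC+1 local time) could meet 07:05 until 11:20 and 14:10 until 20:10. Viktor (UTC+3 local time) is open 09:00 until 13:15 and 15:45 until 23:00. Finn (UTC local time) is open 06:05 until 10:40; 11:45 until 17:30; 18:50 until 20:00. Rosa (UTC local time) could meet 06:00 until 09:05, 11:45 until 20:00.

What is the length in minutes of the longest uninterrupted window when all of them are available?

260

Quinn in UTC: 06:00-10:25, 12:55-18:10 (subtract 1h to convert from UTC+1).
Erik in UTC: 06:05-10:20, 13:10-19:10 (subtract 1h to convert from UTC+1).
Viktor in UTC: 06:00-10:15, 12:45-20:00 (subtract 3h to convert from UTC+3).
Finn in UTC: 06:05-10:40, 11:45-17:30, 18:50-20:00.
Rosa in UTC: 06:00-09:05, 11:45-20:00.
Quinn ∩ Erik: 06:05-10:20, 13:10-18:10.
Quinn ∩ Erik ∩ Viktor: 06:05-10:15, 13:10-18:10.
Quinn ∩ Erik ∩ Viktor ∩ Finn: 06:05-10:15, 13:10-17:30.
Quinn ∩ Erik ∩ Viktor ∩ Finn ∩ Rosa: 06:05-09:05, 13:10-17:30.
Those are the intersection windows.
The longest is 13:10-17:30 at 260 minutes.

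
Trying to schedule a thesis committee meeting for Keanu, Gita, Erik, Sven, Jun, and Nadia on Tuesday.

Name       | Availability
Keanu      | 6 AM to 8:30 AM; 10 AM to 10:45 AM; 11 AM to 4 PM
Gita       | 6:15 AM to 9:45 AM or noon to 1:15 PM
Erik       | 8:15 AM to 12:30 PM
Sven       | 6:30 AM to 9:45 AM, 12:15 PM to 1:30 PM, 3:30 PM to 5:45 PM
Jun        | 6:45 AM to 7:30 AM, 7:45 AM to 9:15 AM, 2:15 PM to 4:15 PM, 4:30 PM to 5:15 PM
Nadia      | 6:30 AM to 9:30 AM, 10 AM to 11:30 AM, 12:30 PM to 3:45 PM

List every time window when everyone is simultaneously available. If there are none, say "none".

08:15-08:30

Keanu ∩ Gita: 06:15-08:30, 12:00-13:15.
Keanu ∩ Gita ∩ Erik: 08:15-08:30, 12:00-12:30.
Keanu ∩ Gita ∩ Erik ∩ Sven: 08:15-08:30, 12:15-12:30.
Keanu ∩ Gita ∩ Erik ∩ Sven ∩ Jun: 08:15-08:30.
Keanu ∩ Gita ∩ Erik ∩ Sven ∩ Jun ∩ Nadia: 08:15-08:30.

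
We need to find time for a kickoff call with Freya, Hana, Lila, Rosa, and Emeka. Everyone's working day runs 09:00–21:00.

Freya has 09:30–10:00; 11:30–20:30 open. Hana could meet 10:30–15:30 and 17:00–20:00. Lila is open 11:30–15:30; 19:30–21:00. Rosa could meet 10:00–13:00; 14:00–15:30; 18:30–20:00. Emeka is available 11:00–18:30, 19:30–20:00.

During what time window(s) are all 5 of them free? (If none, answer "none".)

11:30-13:00, 14:00-15:30, 19:30-20:00

Freya ∩ Hana: 11:30-15:30, 17:00-20:00.
Freya ∩ Hana ∩ Lila: 11:30-15:30, 19:30-20:00.
Freya ∩ Hana ∩ Lila ∩ Rosa: 11:30-13:00, 14:00-15:30, 19:30-20:00.
Freya ∩ Hana ∩ Lila ∩ Rosa ∩ Emeka: 11:30-13:00, 14:00-15:30, 19:30-20:00.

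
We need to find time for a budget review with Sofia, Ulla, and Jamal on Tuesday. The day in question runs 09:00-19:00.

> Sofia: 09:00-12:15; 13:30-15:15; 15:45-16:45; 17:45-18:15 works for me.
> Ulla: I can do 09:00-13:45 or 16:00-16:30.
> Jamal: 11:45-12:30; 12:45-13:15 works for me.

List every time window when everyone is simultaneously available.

Sofia ∩ Ulla: 09:00-12:15, 13:30-13:45, 16:00-16:30.
Sofia ∩ Ulla ∩ Jamal: 11:45-12:15.
So the common availability across everyone is 11:45-12:15.

11:45-12:15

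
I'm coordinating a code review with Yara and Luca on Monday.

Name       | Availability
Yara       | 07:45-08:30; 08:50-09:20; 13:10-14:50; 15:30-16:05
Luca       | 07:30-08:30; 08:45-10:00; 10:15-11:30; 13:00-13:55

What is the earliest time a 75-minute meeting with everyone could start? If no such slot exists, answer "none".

none

Yara ∩ Luca: 07:45-08:30, 08:50-09:20, 13:10-13:55.
Those are the intersection windows.
No common window is at least 75 minutes long.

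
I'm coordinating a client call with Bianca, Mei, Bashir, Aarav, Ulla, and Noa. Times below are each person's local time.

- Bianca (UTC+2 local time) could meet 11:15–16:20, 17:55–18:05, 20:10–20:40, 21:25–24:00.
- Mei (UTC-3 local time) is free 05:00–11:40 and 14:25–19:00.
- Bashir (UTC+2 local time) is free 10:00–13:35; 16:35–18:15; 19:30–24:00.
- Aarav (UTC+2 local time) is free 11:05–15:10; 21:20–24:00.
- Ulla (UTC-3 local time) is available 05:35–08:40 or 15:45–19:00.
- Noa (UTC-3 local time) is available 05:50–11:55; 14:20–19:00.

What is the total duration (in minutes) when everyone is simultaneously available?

295

Bianca in UTC: 09:15-14:20, 15:55-16:05, 18:10-18:40, 19:25-22:00 (subtract 2h to convert from UTC+2).
Mei in UTC: 08:00-14:40, 17:25-22:00 (add 3h to convert from UTC-3).
Bashir in UTC: 08:00-11:35, 14:35-16:15, 17:30-22:00 (subtract 2h to convert from UTC+2).
Aarav in UTC: 09:05-13:10, 19:20-22:00 (subtract 2h to convert from UTC+2).
Ulla in UTC: 08:35-11:40, 18:45-22:00 (add 3h to convert from UTC-3).
Noa in UTC: 08:50-14:55, 17:20-22:00 (add 3h to convert from UTC-3).
Bianca ∩ Mei: 09:15-14:20, 18:10-18:40, 19:25-22:00.
Bianca ∩ Mei ∩ Bashir: 09:15-11:35, 18:10-18:40, 19:25-22:00.
Bianca ∩ Mei ∩ Bashir ∩ Aarav: 09:15-11:35, 19:25-22:00.
Bianca ∩ Mei ∩ Bashir ∩ Aarav ∩ Ulla: 09:15-11:35, 19:25-22:00.
Bianca ∩ Mei ∩ Bashir ∩ Aarav ∩ Ulla ∩ Noa: 09:15-11:35, 19:25-22:00.
So the common availability across everyone is 09:15-11:35, 19:25-22:00.
Summing the common windows: 140 + 155 = 295 minutes.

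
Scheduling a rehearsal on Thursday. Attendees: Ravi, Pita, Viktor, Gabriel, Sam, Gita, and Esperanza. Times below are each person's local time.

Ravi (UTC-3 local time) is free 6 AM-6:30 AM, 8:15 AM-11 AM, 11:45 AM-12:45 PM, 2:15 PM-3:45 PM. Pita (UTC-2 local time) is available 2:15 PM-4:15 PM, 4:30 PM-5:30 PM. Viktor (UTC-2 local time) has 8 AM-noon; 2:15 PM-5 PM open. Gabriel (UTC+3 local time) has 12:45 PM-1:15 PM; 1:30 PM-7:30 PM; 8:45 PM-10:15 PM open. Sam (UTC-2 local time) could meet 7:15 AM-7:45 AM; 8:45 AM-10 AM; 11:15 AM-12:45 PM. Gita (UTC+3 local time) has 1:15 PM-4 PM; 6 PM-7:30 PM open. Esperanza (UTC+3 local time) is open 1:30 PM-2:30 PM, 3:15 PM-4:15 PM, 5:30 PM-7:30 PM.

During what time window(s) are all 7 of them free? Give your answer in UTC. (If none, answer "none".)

none

Ravi in UTC: 09:00-09:30, 11:15-14:00, 14:45-15:45, 17:15-18:45 (add 3h to convert from UTC-3).
Pita in UTC: 16:15-18:15, 18:30-19:30 (add 2h to convert from UTC-2).
Viktor in UTC: 10:00-14:00, 16:15-19:00 (add 2h to convert from UTC-2).
Gabriel in UTC: 09:45-10:15, 10:30-16:30, 17:45-19:15 (subtract 3h to convert from UTC+3).
Sam in UTC: 09:15-09:45, 10:45-12:00, 13:15-14:45 (add 2h to convert from UTC-2).
Gita in UTC: 10:15-13:00, 15:00-16:30 (subtract 3h to convert from UTC+3).
Esperanza in UTC: 10:30-11:30, 12:15-13:15, 14:30-16:30 (subtract 3h to convert from UTC+3).
Ravi ∩ Pita: 17:15-18:15, 18:30-18:45.
Ravi ∩ Pita ∩ Viktor: 17:15-18:15, 18:30-18:45.
Ravi ∩ Pita ∩ Viktor ∩ Gabriel: 17:45-18:15, 18:30-18:45.
Ravi ∩ Pita ∩ Viktor ∩ Gabriel ∩ Sam: ∅.
Ravi ∩ Pita ∩ Viktor ∩ Gabriel ∩ Sam ∩ Gita: ∅.
Ravi ∩ Pita ∩ Viktor ∩ Gabriel ∩ Sam ∩ Gita ∩ Esperanza: ∅.
There is no time when everyone is free.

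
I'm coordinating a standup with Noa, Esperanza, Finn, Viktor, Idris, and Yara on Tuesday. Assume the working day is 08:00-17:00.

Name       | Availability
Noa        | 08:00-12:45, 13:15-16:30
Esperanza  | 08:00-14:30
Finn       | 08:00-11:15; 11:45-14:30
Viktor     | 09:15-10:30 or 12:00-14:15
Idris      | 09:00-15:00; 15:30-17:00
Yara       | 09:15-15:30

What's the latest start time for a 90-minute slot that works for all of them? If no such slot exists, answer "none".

Noa ∩ Esperanza: 08:00-12:45, 13:15-14:30.
Noa ∩ Esperanza ∩ Finn: 08:00-11:15, 11:45-12:45, 13:15-14:30.
Noa ∩ Esperanza ∩ Finn ∩ Viktor: 09:15-10:30, 12:00-12:45, 13:15-14:15.
Noa ∩ Esperanza ∩ Finn ∩ Viktor ∩ Idris: 09:15-10:30, 12:00-12:45, 13:15-14:15.
Noa ∩ Esperanza ∩ Finn ∩ Viktor ∩ Idris ∩ Yara: 09:15-10:30, 12:00-12:45, 13:15-14:15.
So the common availability across everyone is 09:15-10:30, 12:00-12:45, 13:15-14:15.
No common window is at least 90 minutes long.

none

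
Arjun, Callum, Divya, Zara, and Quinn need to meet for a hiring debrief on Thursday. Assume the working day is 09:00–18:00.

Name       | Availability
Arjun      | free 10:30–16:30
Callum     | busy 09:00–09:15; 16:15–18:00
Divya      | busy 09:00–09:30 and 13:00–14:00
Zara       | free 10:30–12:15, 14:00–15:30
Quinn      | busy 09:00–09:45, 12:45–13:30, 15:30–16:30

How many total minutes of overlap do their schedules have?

Arjun free: 10:30-16:30.
Callum free: 09:15-16:15 (invert busy blocks within the working day).
Divya free: 09:30-13:00, 14:00-18:00 (invert busy blocks within the working day).
Zara free: 10:30-12:15, 14:00-15:30.
Quinn free: 09:45-12:45, 13:30-15:30, 16:30-18:00 (invert busy blocks within the working day).
Arjun ∩ Callum: 10:30-16:15.
Arjun ∩ Callum ∩ Divya: 10:30-13:00, 14:00-16:15.
Arjun ∩ Callum ∩ Divya ∩ Zara: 10:30-12:15, 14:00-15:30.
Arjun ∩ Callum ∩ Divya ∩ Zara ∩ Quinn: 10:30-12:15, 14:00-15:30.
Those are the intersection windows.
Summing the common windows: 105 + 90 = 195 minutes.

195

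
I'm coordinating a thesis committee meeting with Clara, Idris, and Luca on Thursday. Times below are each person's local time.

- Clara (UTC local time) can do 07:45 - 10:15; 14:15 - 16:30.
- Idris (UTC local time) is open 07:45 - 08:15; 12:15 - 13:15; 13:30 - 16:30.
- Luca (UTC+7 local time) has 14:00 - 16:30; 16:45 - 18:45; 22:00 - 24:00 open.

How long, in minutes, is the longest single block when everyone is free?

90

Clara in UTC: 07:45-10:15, 14:15-16:30.
Idris in UTC: 07:45-08:15, 12:15-13:15, 13:30-16:30.
Luca in UTC: 07:00-09:30, 09:45-11:45, 15:00-17:00 (subtract 7h to convert from UTC+7).
Clara ∩ Idris: 07:45-08:15, 14:15-16:30.
Clara ∩ Idris ∩ Luca: 07:45-08:15, 15:00-16:30.
The longest is 15:00-16:30 at 90 minutes.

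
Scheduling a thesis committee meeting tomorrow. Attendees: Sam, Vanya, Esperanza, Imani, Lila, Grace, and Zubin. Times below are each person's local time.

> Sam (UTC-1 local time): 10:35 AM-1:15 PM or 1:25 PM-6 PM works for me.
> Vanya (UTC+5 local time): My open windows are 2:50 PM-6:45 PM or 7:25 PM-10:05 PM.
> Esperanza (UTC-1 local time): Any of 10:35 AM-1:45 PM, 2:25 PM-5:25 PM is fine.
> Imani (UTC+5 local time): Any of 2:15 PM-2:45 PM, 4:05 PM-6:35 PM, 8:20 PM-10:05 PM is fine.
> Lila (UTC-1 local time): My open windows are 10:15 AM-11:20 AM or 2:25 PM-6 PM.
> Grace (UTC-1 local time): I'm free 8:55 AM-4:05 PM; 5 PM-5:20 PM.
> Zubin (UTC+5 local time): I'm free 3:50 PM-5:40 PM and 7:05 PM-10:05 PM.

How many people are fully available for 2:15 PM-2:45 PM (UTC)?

3

Sam in UTC: 11:35-14:15, 14:25-19:00 (add 1h to convert from UTC-1).
Vanya in UTC: 09:50-13:45, 14:25-17:05 (subtract 5h to convert from UTC+5).
Esperanza in UTC: 11:35-14:45, 15:25-18:25 (add 1h to convert from UTC-1).
Imani in UTC: 09:15-09:45, 11:05-13:35, 15:20-17:05 (subtract 5h to convert from UTC+5).
Lila in UTC: 11:15-12:20, 15:25-19:00 (add 1h to convert from UTC-1).
Grace in UTC: 09:55-17:05, 18:00-18:20 (add 1h to convert from UTC-1).
Zubin in UTC: 10:50-12:40, 14:05-17:05 (subtract 5h to convert from UTC+5).
Esperanza, Grace, and Zubin can make the full 14:15-14:45 slot — that's 3.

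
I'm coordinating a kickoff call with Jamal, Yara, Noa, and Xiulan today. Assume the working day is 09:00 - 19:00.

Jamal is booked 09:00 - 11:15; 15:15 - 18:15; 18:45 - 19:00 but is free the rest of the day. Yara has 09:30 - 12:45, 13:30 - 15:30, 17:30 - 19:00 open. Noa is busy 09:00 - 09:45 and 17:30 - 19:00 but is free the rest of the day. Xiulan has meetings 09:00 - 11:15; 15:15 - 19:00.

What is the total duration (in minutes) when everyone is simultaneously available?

195

Jamal free: 11:15-15:15, 18:15-18:45 (invert busy blocks within the working day).
Yara free: 09:30-12:45, 13:30-15:30, 17:30-19:00.
Noa free: 09:45-17:30 (invert busy blocks within the working day).
Xiulan free: 11:15-15:15 (invert busy blocks within the working day).
Jamal ∩ Yara: 11:15-12:45, 13:30-15:15, 18:15-18:45.
Jamal ∩ Yara ∩ Noa: 11:15-12:45, 13:30-15:15.
Jamal ∩ Yara ∩ Noa ∩ Xiulan: 11:15-12:45, 13:30-15:15.
Summing the common windows: 90 + 105 = 195 minutes.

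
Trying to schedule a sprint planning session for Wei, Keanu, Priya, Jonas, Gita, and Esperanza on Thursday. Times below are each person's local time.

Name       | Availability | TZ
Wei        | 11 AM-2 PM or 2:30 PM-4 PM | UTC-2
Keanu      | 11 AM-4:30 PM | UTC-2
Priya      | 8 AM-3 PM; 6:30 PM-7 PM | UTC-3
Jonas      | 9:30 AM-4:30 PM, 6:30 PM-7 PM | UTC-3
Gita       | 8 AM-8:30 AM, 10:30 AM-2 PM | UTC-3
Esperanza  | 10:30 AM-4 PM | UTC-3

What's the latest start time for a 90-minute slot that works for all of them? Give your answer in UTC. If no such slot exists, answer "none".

14:30

Wei in UTC: 13:00-16:00, 16:30-18:00 (add 2h to convert from UTC-2).
Keanu in UTC: 13:00-18:30 (add 2h to convert from UTC-2).
Priya in UTC: 11:00-18:00, 21:30-22:00 (add 3h to convert from UTC-3).
Jonas in UTC: 12:30-19:30, 21:30-22:00 (add 3h to convert from UTC-3).
Gita in UTC: 11:00-11:30, 13:30-17:00 (add 3h to convert from UTC-3).
Esperanza in UTC: 13:30-19:00 (add 3h to convert from UTC-3).
Wei ∩ Keanu: 13:00-16:00, 16:30-18:00.
Wei ∩ Keanu ∩ Priya: 13:00-16:00, 16:30-18:00.
Wei ∩ Keanu ∩ Priya ∩ Jonas: 13:00-16:00, 16:30-18:00.
Wei ∩ Keanu ∩ Priya ∩ Jonas ∩ Gita: 13:30-16:00, 16:30-17:00.
Wei ∩ Keanu ∩ Priya ∩ Jonas ∩ Gita ∩ Esperanza: 13:30-16:00, 16:30-17:00.
So the common availability across everyone is 13:30-16:00, 16:30-17:00.
The last common window of at least 90 minutes is 13:30-16:00; a 90-minute meeting can start as late as 14:30 and still end by 16:00.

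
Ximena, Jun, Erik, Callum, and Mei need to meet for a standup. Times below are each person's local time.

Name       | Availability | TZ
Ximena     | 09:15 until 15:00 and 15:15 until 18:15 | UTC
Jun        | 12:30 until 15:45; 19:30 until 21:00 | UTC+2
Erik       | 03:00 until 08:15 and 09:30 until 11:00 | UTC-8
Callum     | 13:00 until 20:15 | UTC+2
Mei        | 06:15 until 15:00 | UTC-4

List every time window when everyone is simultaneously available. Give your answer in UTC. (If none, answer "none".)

11:00-13:45, 17:30-18:15

Ximena in UTC: 09:15-15:00, 15:15-18:15.
Jun in UTC: 10:30-13:45, 17:30-19:00 (subtract 2h to convert from UTC+2).
Erik in UTC: 11:00-16:15, 17:30-19:00 (add 8h to convert from UTC-8).
Callum in UTC: 11:00-18:15 (subtract 2h to convert from UTC+2).
Mei in UTC: 10:15-19:00 (add 4h to convert from UTC-4).
Ximena ∩ Jun: 10:30-13:45, 17:30-18:15.
Ximena ∩ Jun ∩ Erik: 11:00-13:45, 17:30-18:15.
Ximena ∩ Jun ∩ Erik ∩ Callum: 11:00-13:45, 17:30-18:15.
Ximena ∩ Jun ∩ Erik ∩ Callum ∩ Mei: 11:00-13:45, 17:30-18:15.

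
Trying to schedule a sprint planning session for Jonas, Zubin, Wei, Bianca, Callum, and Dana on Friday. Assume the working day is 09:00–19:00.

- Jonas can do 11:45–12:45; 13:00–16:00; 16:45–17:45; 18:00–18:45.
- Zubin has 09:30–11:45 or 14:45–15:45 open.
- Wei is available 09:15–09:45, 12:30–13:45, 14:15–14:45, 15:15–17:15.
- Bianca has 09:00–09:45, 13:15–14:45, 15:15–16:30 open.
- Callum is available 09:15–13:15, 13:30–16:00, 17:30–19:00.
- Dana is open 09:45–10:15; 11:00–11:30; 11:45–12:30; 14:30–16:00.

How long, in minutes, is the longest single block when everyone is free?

Jonas ∩ Zubin: 14:45-15:45.
Jonas ∩ Zubin ∩ Wei: 15:15-15:45.
Jonas ∩ Zubin ∩ Wei ∩ Bianca: 15:15-15:45.
Jonas ∩ Zubin ∩ Wei ∩ Bianca ∩ Callum: 15:15-15:45.
Jonas ∩ Zubin ∩ Wei ∩ Bianca ∩ Callum ∩ Dana: 15:15-15:45.
The longest is 15:15-15:45 at 30 minutes.

30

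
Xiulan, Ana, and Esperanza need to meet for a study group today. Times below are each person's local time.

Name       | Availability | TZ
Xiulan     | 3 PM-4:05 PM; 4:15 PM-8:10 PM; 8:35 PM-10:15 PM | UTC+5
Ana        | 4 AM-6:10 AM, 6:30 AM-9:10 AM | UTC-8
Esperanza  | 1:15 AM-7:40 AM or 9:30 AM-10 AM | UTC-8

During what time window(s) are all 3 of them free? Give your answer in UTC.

12:00-14:10, 14:30-15:10, 15:35-15:40

Xiulan in UTC: 10:00-11:05, 11:15-15:10, 15:35-17:15 (subtract 5h to convert from UTC+5).
Ana in UTC: 12:00-14:10, 14:30-17:10 (add 8h to convert from UTC-8).
Esperanza in UTC: 09:15-15:40, 17:30-18:00 (add 8h to convert from UTC-8).
Xiulan ∩ Ana: 12:00-14:10, 14:30-15:10, 15:35-17:10.
Xiulan ∩ Ana ∩ Esperanza: 12:00-14:10, 14:30-15:10, 15:35-15:40.
So the common availability across everyone is 12:00-14:10, 14:30-15:10, 15:35-15:40.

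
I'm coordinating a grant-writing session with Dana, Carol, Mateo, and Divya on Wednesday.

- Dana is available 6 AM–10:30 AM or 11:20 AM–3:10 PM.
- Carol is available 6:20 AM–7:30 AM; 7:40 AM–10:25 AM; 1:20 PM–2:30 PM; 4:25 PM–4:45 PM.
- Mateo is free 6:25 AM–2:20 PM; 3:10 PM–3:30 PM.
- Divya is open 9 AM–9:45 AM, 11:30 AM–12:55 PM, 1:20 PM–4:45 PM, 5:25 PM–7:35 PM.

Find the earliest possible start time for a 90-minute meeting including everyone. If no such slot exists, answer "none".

Dana ∩ Carol: 06:20-07:30, 07:40-10:25, 13:20-14:30.
Dana ∩ Carol ∩ Mateo: 06:25-07:30, 07:40-10:25, 13:20-14:20.
Dana ∩ Carol ∩ Mateo ∩ Divya: 09:00-09:45, 13:20-14:20.
No common window is at least 90 minutes long.

none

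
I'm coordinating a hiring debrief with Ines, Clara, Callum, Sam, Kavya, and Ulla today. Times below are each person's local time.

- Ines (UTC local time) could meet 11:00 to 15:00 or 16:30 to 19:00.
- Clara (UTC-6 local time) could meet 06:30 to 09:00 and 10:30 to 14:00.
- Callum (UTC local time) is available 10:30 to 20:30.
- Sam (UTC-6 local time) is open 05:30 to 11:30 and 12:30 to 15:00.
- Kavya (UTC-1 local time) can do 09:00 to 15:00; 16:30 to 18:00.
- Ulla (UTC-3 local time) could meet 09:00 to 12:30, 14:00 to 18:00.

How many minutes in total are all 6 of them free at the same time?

180

Ines in UTC: 11:00-15:00, 16:30-19:00.
Clara in UTC: 12:30-15:00, 16:30-20:00 (add 6h to convert from UTC-6).
Callum in UTC: 10:30-20:30.
Sam in UTC: 11:30-17:30, 18:30-21:00 (add 6h to convert from UTC-6).
Kavya in UTC: 10:00-16:00, 17:30-19:00 (add 1h to convert from UTC-1).
Ulla in UTC: 12:00-15:30, 17:00-21:00 (add 3h to convert from UTC-3).
Ines ∩ Clara: 12:30-15:00, 16:30-19:00.
Ines ∩ Clara ∩ Callum: 12:30-15:00, 16:30-19:00.
Ines ∩ Clara ∩ Callum ∩ Sam: 12:30-15:00, 16:30-17:30, 18:30-19:00.
Ines ∩ Clara ∩ Callum ∩ Sam ∩ Kavya: 12:30-15:00, 18:30-19:00.
Ines ∩ Clara ∩ Callum ∩ Sam ∩ Kavya ∩ Ulla: 12:30-15:00, 18:30-19:00.
So the common availability across everyone is 12:30-15:00, 18:30-19:00.
Summing the common windows: 150 + 30 = 180 minutes.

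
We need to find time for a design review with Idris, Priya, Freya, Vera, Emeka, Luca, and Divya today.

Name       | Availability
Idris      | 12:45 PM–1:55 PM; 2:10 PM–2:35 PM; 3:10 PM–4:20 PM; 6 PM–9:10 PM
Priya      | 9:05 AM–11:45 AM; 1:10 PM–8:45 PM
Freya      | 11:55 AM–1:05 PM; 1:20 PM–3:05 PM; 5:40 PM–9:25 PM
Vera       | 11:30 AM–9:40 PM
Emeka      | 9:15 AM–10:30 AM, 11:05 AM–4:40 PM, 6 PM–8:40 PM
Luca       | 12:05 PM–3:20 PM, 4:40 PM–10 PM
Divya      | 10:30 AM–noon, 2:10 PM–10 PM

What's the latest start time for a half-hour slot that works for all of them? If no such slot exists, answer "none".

Idris ∩ Priya: 13:10-13:55, 14:10-14:35, 15:10-16:20, 18:00-20:45.
Idris ∩ Priya ∩ Freya: 13:20-13:55, 14:10-14:35, 18:00-20:45.
Idris ∩ Priya ∩ Freya ∩ Vera: 13:20-13:55, 14:10-14:35, 18:00-20:45.
Idris ∩ Priya ∩ Freya ∩ Vera ∩ Emeka: 13:20-13:55, 14:10-14:35, 18:00-20:40.
Idris ∩ Priya ∩ Freya ∩ Vera ∩ Emeka ∩ Luca: 13:20-13:55, 14:10-14:35, 18:00-20:40.
Idris ∩ Priya ∩ Freya ∩ Vera ∩ Emeka ∩ Luca ∩ Divya: 14:10-14:35, 18:00-20:40.
Those are the intersection windows.
The last common window of at least 30 minutes is 18:00-20:40; a 30-minute meeting can start as late as 20:10 and still end by 20:40.

20:10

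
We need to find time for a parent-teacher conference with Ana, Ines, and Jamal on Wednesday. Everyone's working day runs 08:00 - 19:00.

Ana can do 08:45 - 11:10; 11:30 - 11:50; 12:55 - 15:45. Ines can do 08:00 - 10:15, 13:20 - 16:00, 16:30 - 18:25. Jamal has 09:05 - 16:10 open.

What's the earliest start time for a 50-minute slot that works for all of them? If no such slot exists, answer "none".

Ana ∩ Ines: 08:45-10:15, 13:20-15:45.
Ana ∩ Ines ∩ Jamal: 09:05-10:15, 13:20-15:45.
So the common availability across everyone is 09:05-10:15, 13:20-15:45.
The first common window of at least 50 minutes is 09:05-10:15, so the earliest start is 09:05.

09:05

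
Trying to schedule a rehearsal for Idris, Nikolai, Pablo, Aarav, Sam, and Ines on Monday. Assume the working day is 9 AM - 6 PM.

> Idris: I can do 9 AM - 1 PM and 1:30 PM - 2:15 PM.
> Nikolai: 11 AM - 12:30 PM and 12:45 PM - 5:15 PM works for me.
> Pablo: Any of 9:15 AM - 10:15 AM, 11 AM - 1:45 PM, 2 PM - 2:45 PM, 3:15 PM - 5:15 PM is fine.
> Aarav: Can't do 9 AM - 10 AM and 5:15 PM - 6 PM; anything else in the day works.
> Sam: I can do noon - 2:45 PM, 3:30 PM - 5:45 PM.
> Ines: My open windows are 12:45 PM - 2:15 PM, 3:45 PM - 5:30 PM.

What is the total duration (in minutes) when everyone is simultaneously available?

45

Idris free: 09:00-13:00, 13:30-14:15.
Nikolai free: 11:00-12:30, 12:45-17:15.
Pablo free: 09:15-10:15, 11:00-13:45, 14:00-14:45, 15:15-17:15.
Aarav free: 10:00-17:15 (invert busy blocks within the working day).
Sam free: 12:00-14:45, 15:30-17:45.
Ines free: 12:45-14:15, 15:45-17:30.
Idris ∩ Nikolai: 11:00-12:30, 12:45-13:00, 13:30-14:15.
Idris ∩ Nikolai ∩ Pablo: 11:00-12:30, 12:45-13:00, 13:30-13:45, 14:00-14:15.
Idris ∩ Nikolai ∩ Pablo ∩ Aarav: 11:00-12:30, 12:45-13:00, 13:30-13:45, 14:00-14:15.
Idris ∩ Nikolai ∩ Pablo ∩ Aarav ∩ Sam: 12:00-12:30, 12:45-13:00, 13:30-13:45, 14:00-14:15.
Idris ∩ Nikolai ∩ Pablo ∩ Aarav ∩ Sam ∩ Ines: 12:45-13:00, 13:30-13:45, 14:00-14:15.
Those are the intersection windows.
Summing the common windows: 15 + 15 + 15 = 45 minutes.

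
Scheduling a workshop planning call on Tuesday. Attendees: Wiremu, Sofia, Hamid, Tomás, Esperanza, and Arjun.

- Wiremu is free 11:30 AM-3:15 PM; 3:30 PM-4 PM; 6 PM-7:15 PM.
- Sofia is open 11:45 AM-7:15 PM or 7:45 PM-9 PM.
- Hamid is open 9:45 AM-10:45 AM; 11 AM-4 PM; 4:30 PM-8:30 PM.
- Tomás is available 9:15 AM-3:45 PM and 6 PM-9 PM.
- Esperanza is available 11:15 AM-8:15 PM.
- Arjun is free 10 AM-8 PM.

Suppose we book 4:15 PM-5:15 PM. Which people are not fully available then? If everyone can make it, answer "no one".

Hamid, Tomás, Wiremu

Wiremu: not fully free for 16:15-17:15. Sofia: free for 16:15-17:15. Hamid: not fully free for 16:15-17:15. Tomás: not fully free for 16:15-17:15. Esperanza: free for 16:15-17:15. Arjun: free for 16:15-17:15.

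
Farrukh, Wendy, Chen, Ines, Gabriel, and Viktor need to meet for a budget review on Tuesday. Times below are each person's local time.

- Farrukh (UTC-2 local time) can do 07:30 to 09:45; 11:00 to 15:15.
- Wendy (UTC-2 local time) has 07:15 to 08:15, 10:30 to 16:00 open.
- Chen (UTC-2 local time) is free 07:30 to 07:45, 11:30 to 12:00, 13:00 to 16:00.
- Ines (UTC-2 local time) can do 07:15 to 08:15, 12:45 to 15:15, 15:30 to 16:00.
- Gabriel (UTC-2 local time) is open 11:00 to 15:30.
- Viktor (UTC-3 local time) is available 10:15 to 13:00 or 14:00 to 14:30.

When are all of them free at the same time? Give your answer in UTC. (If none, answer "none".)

Farrukh in UTC: 09:30-11:45, 13:00-17:15 (add 2h to convert from UTC-2).
Wendy in UTC: 09:15-10:15, 12:30-18:00 (add 2h to convert from UTC-2).
Chen in UTC: 09:30-09:45, 13:30-14:00, 15:00-18:00 (add 2h to convert from UTC-2).
Ines in UTC: 09:15-10:15, 14:45-17:15, 17:30-18:00 (add 2h to convert from UTC-2).
Gabriel in UTC: 13:00-17:30 (add 2h to convert from UTC-2).
Viktor in UTC: 13:15-16:00, 17:00-17:30 (add 3h to convert from UTC-3).
Farrukh ∩ Wendy: 09:30-10:15, 13:00-17:15.
Farrukh ∩ Wendy ∩ Chen: 09:30-09:45, 13:30-14:00, 15:00-17:15.
Farrukh ∩ Wendy ∩ Chen ∩ Ines: 09:30-09:45, 15:00-17:15.
Farrukh ∩ Wendy ∩ Chen ∩ Ines ∩ Gabriel: 15:00-17:15.
Farrukh ∩ Wendy ∩ Chen ∩ Ines ∩ Gabriel ∩ Viktor: 15:00-16:00, 17:00-17:15.

15:00-16:00, 17:00-17:15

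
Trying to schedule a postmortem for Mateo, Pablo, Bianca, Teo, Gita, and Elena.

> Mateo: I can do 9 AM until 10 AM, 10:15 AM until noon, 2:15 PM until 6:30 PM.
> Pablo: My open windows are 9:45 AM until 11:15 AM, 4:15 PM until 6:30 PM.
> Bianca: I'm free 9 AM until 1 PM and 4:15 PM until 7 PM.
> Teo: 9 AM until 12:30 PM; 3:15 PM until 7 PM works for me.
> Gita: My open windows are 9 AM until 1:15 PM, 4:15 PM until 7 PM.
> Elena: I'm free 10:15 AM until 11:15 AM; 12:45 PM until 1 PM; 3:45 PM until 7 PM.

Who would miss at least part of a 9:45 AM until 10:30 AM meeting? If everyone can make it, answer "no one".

Mateo: not fully free for 09:45-10:30. Pablo: free for 09:45-10:30. Bianca: free for 09:45-10:30. Teo: free for 09:45-10:30. Gita: free for 09:45-10:30. Elena: not fully free for 09:45-10:30.

Elena, Mateo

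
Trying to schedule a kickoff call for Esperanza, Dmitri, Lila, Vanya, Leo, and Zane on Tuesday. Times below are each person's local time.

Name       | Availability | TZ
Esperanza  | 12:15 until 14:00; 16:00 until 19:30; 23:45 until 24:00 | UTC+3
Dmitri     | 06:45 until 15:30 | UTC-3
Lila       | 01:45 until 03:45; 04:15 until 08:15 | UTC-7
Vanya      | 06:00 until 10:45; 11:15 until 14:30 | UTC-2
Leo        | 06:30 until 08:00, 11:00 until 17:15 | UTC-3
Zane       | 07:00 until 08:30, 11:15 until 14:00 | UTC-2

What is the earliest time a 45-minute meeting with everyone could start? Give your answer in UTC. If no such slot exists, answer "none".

09:45

Esperanza in UTC: 09:15-11:00, 13:00-16:30, 20:45-21:00 (subtract 3h to convert from UTC+3).
Dmitri in UTC: 09:45-18:30 (add 3h to convert from UTC-3).
Lila in UTC: 08:45-10:45, 11:15-15:15 (add 7h to convert from UTC-7).
Vanya in UTC: 08:00-12:45, 13:15-16:30 (add 2h to convert from UTC-2).
Leo in UTC: 09:30-11:00, 14:00-20:15 (add 3h to convert from UTC-3).
Zane in UTC: 09:00-10:30, 13:15-16:00 (add 2h to convert from UTC-2).
Esperanza ∩ Dmitri: 09:45-11:00, 13:00-16:30.
Esperanza ∩ Dmitri ∩ Lila: 09:45-10:45, 13:00-15:15.
Esperanza ∩ Dmitri ∩ Lila ∩ Vanya: 09:45-10:45, 13:15-15:15.
Esperanza ∩ Dmitri ∩ Lila ∩ Vanya ∩ Leo: 09:45-10:45, 14:00-15:15.
Esperanza ∩ Dmitri ∩ Lila ∩ Vanya ∩ Leo ∩ Zane: 09:45-10:30, 14:00-15:15.
The first common window of at least 45 minutes is 09:45-10:30, so the earliest start is 09:45.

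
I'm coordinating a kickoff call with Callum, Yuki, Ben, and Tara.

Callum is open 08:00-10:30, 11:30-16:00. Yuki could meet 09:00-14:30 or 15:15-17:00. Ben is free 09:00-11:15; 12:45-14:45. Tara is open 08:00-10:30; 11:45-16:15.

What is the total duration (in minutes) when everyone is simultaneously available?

Callum ∩ Yuki: 09:00-10:30, 11:30-14:30, 15:15-16:00.
Callum ∩ Yuki ∩ Ben: 09:00-10:30, 12:45-14:30.
Callum ∩ Yuki ∩ Ben ∩ Tara: 09:00-10:30, 12:45-14:30.
Those are the intersection windows.
Summing the common windows: 90 + 105 = 195 minutes.

195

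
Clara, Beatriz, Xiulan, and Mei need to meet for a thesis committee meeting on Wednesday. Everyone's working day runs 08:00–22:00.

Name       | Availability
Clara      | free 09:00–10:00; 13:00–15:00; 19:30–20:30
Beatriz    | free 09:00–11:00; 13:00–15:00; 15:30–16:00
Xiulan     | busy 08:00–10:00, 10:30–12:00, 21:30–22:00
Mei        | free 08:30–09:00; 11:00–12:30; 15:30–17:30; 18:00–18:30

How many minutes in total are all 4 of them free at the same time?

Clara free: 09:00-10:00, 13:00-15:00, 19:30-20:30.
Beatriz free: 09:00-11:00, 13:00-15:00, 15:30-16:00.
Xiulan free: 10:00-10:30, 12:00-21:30 (invert busy blocks within the working day).
Mei free: 08:30-09:00, 11:00-12:30, 15:30-17:30, 18:00-18:30.
Clara ∩ Beatriz: 09:00-10:00, 13:00-15:00.
Clara ∩ Beatriz ∩ Xiulan: 13:00-15:00.
Clara ∩ Beatriz ∩ Xiulan ∩ Mei: ∅.
There is no time when everyone is free.
There is no common window, so the total is 0 minutes.

0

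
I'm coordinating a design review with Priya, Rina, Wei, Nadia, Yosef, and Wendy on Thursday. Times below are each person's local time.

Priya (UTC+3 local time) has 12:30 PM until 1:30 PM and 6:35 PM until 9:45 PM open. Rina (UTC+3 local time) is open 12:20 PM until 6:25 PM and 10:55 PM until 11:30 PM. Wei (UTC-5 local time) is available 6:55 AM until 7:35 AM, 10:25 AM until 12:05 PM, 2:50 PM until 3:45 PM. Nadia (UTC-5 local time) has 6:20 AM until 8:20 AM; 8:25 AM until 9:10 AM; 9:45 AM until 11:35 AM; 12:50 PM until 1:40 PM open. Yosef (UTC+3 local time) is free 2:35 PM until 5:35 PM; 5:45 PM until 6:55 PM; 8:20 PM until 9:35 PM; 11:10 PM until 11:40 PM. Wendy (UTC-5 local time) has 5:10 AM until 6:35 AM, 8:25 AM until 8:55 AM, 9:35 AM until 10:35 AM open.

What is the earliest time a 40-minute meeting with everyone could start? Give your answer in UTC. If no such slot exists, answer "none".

none

Priya in UTC: 09:30-10:30, 15:35-18:45 (subtract 3h to convert from UTC+3).
Rina in UTC: 09:20-15:25, 19:55-20:30 (subtract 3h to convert from UTC+3).
Wei in UTC: 11:55-12:35, 15:25-17:05, 19:50-20:45 (add 5h to convert from UTC-5).
Nadia in UTC: 11:20-13:20, 13:25-14:10, 14:45-16:35, 17:50-18:40 (add 5h to convert from UTC-5).
Yosef in UTC: 11:35-14:35, 14:45-15:55, 17:20-18:35, 20:10-20:40 (subtract 3h to convert from UTC+3).
Wendy in UTC: 10:10-11:35, 13:25-13:55, 14:35-15:35 (add 5h to convert from UTC-5).
Priya ∩ Rina: 09:30-10:30.
Priya ∩ Rina ∩ Wei: ∅.
Priya ∩ Rina ∩ Wei ∩ Nadia: ∅.
Priya ∩ Rina ∩ Wei ∩ Nadia ∩ Yosef: ∅.
Priya ∩ Rina ∩ Wei ∩ Nadia ∩ Yosef ∩ Wendy: ∅.
There is no time when everyone is free.
No common window is at least 40 minutes long.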